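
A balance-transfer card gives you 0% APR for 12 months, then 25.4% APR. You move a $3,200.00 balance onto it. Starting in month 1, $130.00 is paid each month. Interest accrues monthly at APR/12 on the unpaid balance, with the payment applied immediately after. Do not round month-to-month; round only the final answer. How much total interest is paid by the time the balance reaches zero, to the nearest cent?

Promo months 1–12 at r₀ = 0%/12 = 0; months 13+ at r₁ = 25.4%/12 = 0.0211667.
After month 12 (no interest yet): B = $3,200.00 − 12·$130.00 = $1,640.00.
Then at r₁ with $130.00/mo: n₂ = −ln(1 − r₁·B/P)/ln(1+r₁) ≈ 14.83 → 15 more payments.
Total paid = 26·$130.00 + $108.21 = $3,488.21; interest = $3,488.21 − $3,200.00 = $288.21.

$288.21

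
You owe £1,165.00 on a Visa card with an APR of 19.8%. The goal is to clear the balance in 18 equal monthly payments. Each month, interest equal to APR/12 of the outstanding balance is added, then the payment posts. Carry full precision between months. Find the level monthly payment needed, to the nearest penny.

Monthly rate r = 19.8%/12 = 1.65% = 0.0165.
Level-payment amortization: P = B₀·r / (1 − (1+r)^(−n)) = 1165.00·0.0165 / (1 − 1.0165^(−18)).
Denominator 1 − (1+r)^(−18) = 0.255152942.
P = 19.2225 / 0.255152942 ≈ 75.34.

£75.34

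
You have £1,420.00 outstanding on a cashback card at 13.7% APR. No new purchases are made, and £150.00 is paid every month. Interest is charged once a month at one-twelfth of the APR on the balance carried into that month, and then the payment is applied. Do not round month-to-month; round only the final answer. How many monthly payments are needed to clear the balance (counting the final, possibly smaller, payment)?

Monthly rate r = 13.7%/12 = 1.14167% = 0.0114167.
Recurrence: B ← B·(1+r) − £150.00.
Month 1: interest £16.21; balance after payment £1,286.21.
Month 2: interest £14.68; balance after payment £1,150.90.
Closed form: n = −ln(1 − rB₀/P)/ln(1+r) = −ln(0.89192)/ln(1.01142) ≈ 10.075, so the balance reaches zero during payment 11.

11 months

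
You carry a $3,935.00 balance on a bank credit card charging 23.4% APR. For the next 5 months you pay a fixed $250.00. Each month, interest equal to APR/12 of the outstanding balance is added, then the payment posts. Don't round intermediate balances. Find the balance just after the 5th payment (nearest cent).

Monthly rate r = 23.4%/12 = 1.95% = 0.0195.
Each month: B ← B·(1+r) − $250.00.
Month 1: interest $76.73; balance after payment $3,761.73.
Month 2: interest $73.35; balance after payment $3,585.09.
Month 3: interest $69.91; balance after payment $3,405.00.
Month 4: interest $66.40; balance after payment $3,221.39.
Month 5: interest $62.82; balance after payment $3,034.21.

$3,034.21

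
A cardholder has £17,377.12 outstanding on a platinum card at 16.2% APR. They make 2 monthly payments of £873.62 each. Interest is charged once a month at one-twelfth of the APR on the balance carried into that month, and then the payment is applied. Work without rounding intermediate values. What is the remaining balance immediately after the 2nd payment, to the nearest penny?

Monthly rate r = 16.2%/12 = 1.35% = 0.0135.
Each month: B ← B·(1+r) − £873.62.
Month 1: interest £234.59; balance after payment £16,738.09.
Month 2: interest £225.96; balance after payment £16,090.44.

£16,090.44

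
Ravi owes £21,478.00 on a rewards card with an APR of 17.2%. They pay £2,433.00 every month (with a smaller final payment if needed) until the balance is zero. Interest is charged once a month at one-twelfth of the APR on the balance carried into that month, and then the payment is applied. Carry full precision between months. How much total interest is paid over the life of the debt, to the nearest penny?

Monthly rate r = 17.2%/12 = 1.43333% = 0.0143333.
Payoff takes n = ⌈−ln(1 − rB₀/P)/ln(1+r)⌉ = ⌈9.506⌉ = 10 payments; the last is £1,235.06.
Total paid = 9·£2,433.00 + £1,235.06 = £23,132.06.
Total interest = total paid − principal = £23,132.06 − £21,478.00 = £1,654.06.

£1,654.06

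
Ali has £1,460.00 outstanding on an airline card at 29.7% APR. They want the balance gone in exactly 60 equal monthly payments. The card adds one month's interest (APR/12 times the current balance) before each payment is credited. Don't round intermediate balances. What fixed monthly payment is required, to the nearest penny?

Monthly rate r = 29.7%/12 = 2.475% = 0.02475.
Level-payment amortization: P = B₀·r / (1 − (1+r)^(−n)) = 1460.00·0.02475 / (1 − 1.02475^(−60)).
Denominator 1 − (1+r)^(−60) = 0.769365443.
P = 36.135 / 0.769365443 ≈ 46.97.

£46.97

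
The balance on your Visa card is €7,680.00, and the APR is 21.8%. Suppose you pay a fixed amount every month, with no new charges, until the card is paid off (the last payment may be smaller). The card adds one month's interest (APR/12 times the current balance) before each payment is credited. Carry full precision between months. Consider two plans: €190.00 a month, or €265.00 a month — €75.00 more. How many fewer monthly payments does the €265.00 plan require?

32 fewer payments

Monthly rate r = 21.8%/12 = 1.81667% = 0.0181667.
At €190.00/mo: n = ⌈−ln(1 − rB₀/P)/ln(1+r)⌉ = 74 payments (last €118.41); total interest = total paid − €7,680.00 = €6,308.41.
At €265.00/mo: 42 payments (last €139.47); total interest €3,324.47.
Payments saved = 74 − 42 = 32.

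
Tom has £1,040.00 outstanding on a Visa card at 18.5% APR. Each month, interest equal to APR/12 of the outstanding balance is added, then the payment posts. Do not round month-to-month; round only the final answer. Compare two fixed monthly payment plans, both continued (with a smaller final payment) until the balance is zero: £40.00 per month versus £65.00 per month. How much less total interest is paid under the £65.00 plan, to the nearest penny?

£135.75

Monthly rate r = 18.5%/12 = 1.54167% = 0.0154167.
At £40.00/mo: n = ⌈−ln(1 − rB₀/P)/ln(1+r)⌉ = 34 payments (last £19.29); total interest = total paid − £1,040.00 = £299.29.
At £65.00/mo: 19 payments (last £33.54); total interest £163.54.
Interest saved = £299.29 − £163.54 = £135.75.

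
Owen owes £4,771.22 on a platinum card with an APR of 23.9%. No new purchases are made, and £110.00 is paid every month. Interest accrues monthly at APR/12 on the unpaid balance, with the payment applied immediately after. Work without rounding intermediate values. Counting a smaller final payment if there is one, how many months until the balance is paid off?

102 payments

Monthly rate r = 23.9%/12 = 1.99167% = 0.0199167.
Recurrence: B ← B·(1+r) − £110.00.
Month 1: interest £95.03; balance after payment £4,756.25.
Month 2: interest £94.73; balance after payment £4,740.98.
Closed form: n = −ln(1 − rB₀/P)/ln(1+r) = −ln(0.13612)/ln(1.01992) ≈ 101.122, so the balance reaches zero during payment 102.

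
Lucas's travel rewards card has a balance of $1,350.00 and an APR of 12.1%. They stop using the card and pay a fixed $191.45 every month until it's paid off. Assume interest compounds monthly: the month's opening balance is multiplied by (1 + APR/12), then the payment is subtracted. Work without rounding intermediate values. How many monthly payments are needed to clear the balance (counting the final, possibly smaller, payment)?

Monthly rate r = 12.1%/12 = 1.00833% = 0.0100833.
Recurrence: B ← B·(1+r) − $191.45.
Month 1: interest $13.61; balance after payment $1,172.16.
Month 2: interest $11.82; balance after payment $992.53.
Closed form: n = −ln(1 − rB₀/P)/ln(1+r) = −ln(0.9289)/ln(1.01008) ≈ 7.352, so the balance reaches zero during payment 8.

8 payments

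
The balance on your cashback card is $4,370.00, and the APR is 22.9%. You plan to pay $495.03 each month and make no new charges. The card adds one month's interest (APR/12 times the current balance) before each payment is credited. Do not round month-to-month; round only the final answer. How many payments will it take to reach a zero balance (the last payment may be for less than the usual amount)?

10 months

Monthly rate r = 22.9%/12 = 1.90833% = 0.0190833.
Recurrence: B ← B·(1+r) − $495.03.
Month 1: interest $83.39; balance after payment $3,958.36.
Month 2: interest $75.54; balance after payment $3,538.87.
Closed form: n = −ln(1 − rB₀/P)/ln(1+r) = −ln(0.83154)/ln(1.01908) ≈ 9.759, so the balance reaches zero during payment 10.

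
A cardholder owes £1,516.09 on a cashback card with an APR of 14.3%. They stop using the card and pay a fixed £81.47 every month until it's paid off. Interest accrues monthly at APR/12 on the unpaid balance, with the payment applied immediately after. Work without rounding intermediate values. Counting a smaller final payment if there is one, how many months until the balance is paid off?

Monthly rate r = 14.3%/12 = 1.19167% = 0.0119167.
Recurrence: B ← B·(1+r) − £81.47.
Month 1: interest £18.07; balance after payment £1,452.69.
Month 2: interest £17.31; balance after payment £1,388.53.
Closed form: n = −ln(1 − rB₀/P)/ln(1+r) = −ln(0.77824)/ln(1.01192) ≈ 21.165, so the balance reaches zero during payment 22.

22 payments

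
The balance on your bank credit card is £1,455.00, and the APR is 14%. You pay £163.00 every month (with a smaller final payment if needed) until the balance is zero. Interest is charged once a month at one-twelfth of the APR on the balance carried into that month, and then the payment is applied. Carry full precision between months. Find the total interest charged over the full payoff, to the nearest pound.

£91

Monthly rate r = 14%/12 = 1.16667% = 0.0116667.
Payoff takes n = ⌈−ln(1 − rB₀/P)/ln(1+r)⌉ = ⌈9.481⌉ = 10 payments; the last is £78.65.
Total paid = 9·£163.00 + £78.65 = £1,545.65.
Total interest = total paid − principal = £1,545.65 − £1,455.00 = £90.65.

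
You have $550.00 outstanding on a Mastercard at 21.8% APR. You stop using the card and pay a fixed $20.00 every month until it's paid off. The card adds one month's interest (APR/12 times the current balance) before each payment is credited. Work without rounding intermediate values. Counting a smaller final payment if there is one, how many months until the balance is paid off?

39 payments

Monthly rate r = 21.8%/12 = 1.81667% = 0.0181667.
Recurrence: B ← B·(1+r) − $20.00.
Month 1: interest $9.99; balance after payment $539.99.
Month 2: interest $9.81; balance after payment $529.80.
Closed form: n = −ln(1 − rB₀/P)/ln(1+r) = −ln(0.50042)/ln(1.01817) ≈ 38.454, so the balance reaches zero during payment 39.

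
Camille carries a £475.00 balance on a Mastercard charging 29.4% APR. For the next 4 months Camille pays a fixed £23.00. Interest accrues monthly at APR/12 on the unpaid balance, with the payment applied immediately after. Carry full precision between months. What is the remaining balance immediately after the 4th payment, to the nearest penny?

Monthly rate r = 29.4%/12 = 2.45% = 0.0245.
Each month: B ← B·(1+r) − £23.00.
Month 1: interest £11.64; balance after payment £463.64.
Month 2: interest £11.36; balance after payment £452.00.
Month 3: interest £11.07; balance after payment £440.07.
Month 4: interest £10.78; balance after payment £427.85.

£427.85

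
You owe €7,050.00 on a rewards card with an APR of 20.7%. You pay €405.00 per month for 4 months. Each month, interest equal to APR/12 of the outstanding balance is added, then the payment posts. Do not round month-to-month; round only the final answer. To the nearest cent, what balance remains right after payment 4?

€5,886.78

Monthly rate r = 20.7%/12 = 1.725% = 0.01725.
Each month: B ← B·(1+r) − €405.00.
Month 1: interest €121.61; balance after payment €6,766.61.
Month 2: interest €116.72; balance after payment €6,478.34.
Month 3: interest €111.75; balance after payment €6,185.09.
Month 4: interest €106.69; balance after payment €5,886.78.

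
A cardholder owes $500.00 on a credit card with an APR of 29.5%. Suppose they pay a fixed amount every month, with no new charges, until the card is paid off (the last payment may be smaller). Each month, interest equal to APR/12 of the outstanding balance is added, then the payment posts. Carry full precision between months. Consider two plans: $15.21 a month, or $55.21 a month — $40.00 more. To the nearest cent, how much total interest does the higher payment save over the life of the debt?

$461.28

Monthly rate r = 29.5%/12 = 2.45833% = 0.0245833.
At $15.21/mo: n = ⌈−ln(1 − rB₀/P)/ln(1+r)⌉ = 68 payments (last $14.89); total interest = total paid − $500.00 = $533.96.
At $55.21/mo: 11 payments (last $20.58); total interest $72.68.
Interest saved = $533.96 − $72.68 = $461.28.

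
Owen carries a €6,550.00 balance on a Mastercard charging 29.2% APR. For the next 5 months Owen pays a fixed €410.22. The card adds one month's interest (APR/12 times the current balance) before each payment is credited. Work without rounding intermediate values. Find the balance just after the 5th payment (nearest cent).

€5,233.28

Monthly rate r = 29.2%/12 = 2.43333% = 0.0243333.
Each month: B ← B·(1+r) − €410.22.
Month 1: interest €159.38; balance after payment €6,299.16.
Month 2: interest €153.28; balance after payment €6,042.22.
Month 3: interest €147.03; balance after payment €5,779.03.
Month 4: interest €140.62; balance after payment €5,509.43.
Month 5: interest €134.06; balance after payment €5,233.28.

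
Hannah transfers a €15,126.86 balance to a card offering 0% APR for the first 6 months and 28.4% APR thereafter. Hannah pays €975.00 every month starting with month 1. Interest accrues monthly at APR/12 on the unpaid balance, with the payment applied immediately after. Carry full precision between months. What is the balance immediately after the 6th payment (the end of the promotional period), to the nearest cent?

Promo months 1–6 at r₀ = 0%/12 = 0; months 7+ at r₁ = 28.4%/12 = 0.0236667.
After month 6 (no interest yet): B = €15,126.86 − 6·€975.00 = €9,276.86.

€9,276.86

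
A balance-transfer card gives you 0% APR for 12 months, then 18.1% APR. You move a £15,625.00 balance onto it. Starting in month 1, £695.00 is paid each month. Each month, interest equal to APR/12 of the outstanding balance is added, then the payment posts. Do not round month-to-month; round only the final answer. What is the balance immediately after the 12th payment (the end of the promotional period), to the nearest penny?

£7,285.00

Promo months 1–12 at r₀ = 0%/12 = 0; months 13+ at r₁ = 18.1%/12 = 0.0150833.
After month 12 (no interest yet): B = £15,625.00 − 12·£695.00 = £7,285.00.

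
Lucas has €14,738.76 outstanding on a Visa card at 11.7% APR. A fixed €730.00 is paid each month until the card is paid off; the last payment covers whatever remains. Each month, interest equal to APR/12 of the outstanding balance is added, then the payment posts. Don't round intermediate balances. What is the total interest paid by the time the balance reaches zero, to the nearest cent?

Monthly rate r = 11.7%/12 = 0.975% = 0.00975.
Payoff takes n = ⌈−ln(1 − rB₀/P)/ln(1+r)⌉ = ⌈22.593⌉ = 23 payments; the last is €433.98.
Total paid = 22·€730.00 + €433.98 = €16,493.98.
Total interest = total paid − principal = €16,493.98 − €14,738.76 = €1,755.22.

€1,755.22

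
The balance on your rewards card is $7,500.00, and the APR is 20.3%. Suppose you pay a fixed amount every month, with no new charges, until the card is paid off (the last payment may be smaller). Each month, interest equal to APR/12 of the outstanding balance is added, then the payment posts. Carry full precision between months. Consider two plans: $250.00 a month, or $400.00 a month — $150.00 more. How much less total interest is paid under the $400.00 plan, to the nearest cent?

Monthly rate r = 20.3%/12 = 1.69167% = 0.0169167.
At $250.00/mo: n = ⌈−ln(1 − rB₀/P)/ln(1+r)⌉ = 43 payments (last $55.56); total interest = total paid − $7,500.00 = $3,055.56.
At $400.00/mo: 23 payments (last $298.25); total interest $1,598.25.
Interest saved = $3,055.56 − $1,598.25 = $1,457.31.

$1,457.31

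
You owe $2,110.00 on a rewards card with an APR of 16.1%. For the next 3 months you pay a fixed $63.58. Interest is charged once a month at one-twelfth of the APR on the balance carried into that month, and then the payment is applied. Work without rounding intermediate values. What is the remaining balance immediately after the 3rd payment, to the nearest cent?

Monthly rate r = 16.1%/12 = 1.34167% = 0.0134167.
Each month: B ← B·(1+r) − $63.58.
Month 1: interest $28.31; balance after payment $2,074.73.
Month 2: interest $27.84; balance after payment $2,038.99.
Month 3: interest $27.36; balance after payment $2,002.76.

$2,002.76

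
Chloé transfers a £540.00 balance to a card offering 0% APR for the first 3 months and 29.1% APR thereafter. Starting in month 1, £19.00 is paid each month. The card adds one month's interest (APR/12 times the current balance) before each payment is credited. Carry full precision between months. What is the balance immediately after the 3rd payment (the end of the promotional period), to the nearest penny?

£483.00

Promo months 1–3 at r₀ = 0%/12 = 0; months 4+ at r₁ = 29.1%/12 = 0.02425.
After month 3 (no interest yet): B = £540.00 − 3·£19.00 = £483.00.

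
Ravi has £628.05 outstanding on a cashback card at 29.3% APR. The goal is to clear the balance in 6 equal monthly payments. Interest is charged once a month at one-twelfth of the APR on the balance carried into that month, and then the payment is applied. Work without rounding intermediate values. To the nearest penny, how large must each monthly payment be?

£113.80

Monthly rate r = 29.3%/12 = 2.44167% = 0.0244167.
Level-payment amortization: P = B₀·r / (1 − (1+r)^(−n)) = 628.05·0.0244167 / (1 − 1.02442^(−6)).
Denominator 1 − (1+r)^(−6) = 0.134752832.
P = 15.3349 / 0.134752832 ≈ 113.80.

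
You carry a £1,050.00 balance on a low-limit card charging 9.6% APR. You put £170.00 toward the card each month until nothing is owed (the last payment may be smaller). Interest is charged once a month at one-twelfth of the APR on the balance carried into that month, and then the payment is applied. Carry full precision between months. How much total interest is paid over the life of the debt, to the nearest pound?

£31

Monthly rate r = 9.6%/12 = 0.8% = 0.008.
Payoff takes n = ⌈−ln(1 − rB₀/P)/ln(1+r)⌉ = ⌈6.360⌉ = 7 payments; the last is £61.29.
Total paid = 6·£170.00 + £61.29 = £1,081.29.
Total interest = total paid − principal = £1,081.29 − £1,050.00 = £31.29.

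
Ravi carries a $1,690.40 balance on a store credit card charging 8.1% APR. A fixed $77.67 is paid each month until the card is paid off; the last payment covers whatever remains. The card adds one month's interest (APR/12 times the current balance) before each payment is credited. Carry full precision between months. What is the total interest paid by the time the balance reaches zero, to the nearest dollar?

Monthly rate r = 8.1%/12 = 0.675% = 0.00675.
Payoff takes n = ⌈−ln(1 − rB₀/P)/ln(1+r)⌉ = ⌈23.618⌉ = 24 payments; the last is $48.06.
Total paid = 23·$77.67 + $48.06 = $1,834.47.
Total interest = total paid − principal = $1,834.47 − $1,690.40 = $144.07.

$144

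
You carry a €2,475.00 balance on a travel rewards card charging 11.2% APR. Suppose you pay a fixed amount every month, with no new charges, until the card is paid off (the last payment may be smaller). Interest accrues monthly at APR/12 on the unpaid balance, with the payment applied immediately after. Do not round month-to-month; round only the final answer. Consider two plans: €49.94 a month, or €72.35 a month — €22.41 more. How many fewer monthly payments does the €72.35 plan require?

25 fewer payments

Monthly rate r = 11.2%/12 = 0.933333% = 0.00933333.
At €49.94/mo: n = ⌈−ln(1 − rB₀/P)/ln(1+r)⌉ = 67 payments (last €41.89); total interest = total paid − €2,475.00 = €862.93.
At €72.35/mo: 42 payments (last €29.01); total interest €520.36.
Payments saved = 67 − 42 = 25.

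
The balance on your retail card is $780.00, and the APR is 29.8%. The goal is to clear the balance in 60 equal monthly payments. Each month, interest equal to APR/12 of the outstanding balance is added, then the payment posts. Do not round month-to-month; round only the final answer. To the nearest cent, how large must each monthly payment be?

$25.14

Monthly rate r = 29.8%/12 = 2.48333% = 0.0248333.
Level-payment amortization: P = B₀·r / (1 − (1+r)^(−n)) = 780.00·0.0248333 / (1 − 1.02483^(−60)).
Denominator 1 − (1+r)^(−60) = 0.770487977.
P = 19.37 / 0.770487977 ≈ 25.14.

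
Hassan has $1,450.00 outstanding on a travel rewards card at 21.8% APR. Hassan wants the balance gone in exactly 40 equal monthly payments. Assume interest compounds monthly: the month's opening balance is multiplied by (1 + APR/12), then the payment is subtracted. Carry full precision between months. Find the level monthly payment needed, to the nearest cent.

$51.32

Monthly rate r = 21.8%/12 = 1.81667% = 0.0181667.
Level-payment amortization: P = B₀·r / (1 − (1+r)^(−n)) = 1450.00·0.0181667 / (1 − 1.01817^(−40)).
Denominator 1 − (1+r)^(−40) = 0.513318307.
P = 26.3417 / 0.513318307 ≈ 51.32.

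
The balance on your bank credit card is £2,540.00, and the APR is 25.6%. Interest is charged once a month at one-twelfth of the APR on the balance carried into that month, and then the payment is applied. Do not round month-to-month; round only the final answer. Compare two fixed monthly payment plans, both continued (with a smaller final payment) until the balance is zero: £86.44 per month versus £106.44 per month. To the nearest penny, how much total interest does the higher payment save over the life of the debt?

£449.31

Monthly rate r = 25.6%/12 = 2.13333% = 0.0213333.
At £86.44/mo: n = ⌈−ln(1 − rB₀/P)/ln(1+r)⌉ = 47 payments (last £60.86); total interest = total paid − £2,540.00 = £1,497.10.
At £106.44/mo: 34 payments (last £75.27); total interest £1,047.79.
Interest saved = £1,497.10 − £1,047.79 = £449.31.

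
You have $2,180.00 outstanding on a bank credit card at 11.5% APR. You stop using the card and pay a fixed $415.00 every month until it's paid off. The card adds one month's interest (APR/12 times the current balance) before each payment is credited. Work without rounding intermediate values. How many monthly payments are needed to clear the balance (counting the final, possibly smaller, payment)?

Monthly rate r = 11.5%/12 = 0.958333% = 0.00958333.
Recurrence: B ← B·(1+r) − $415.00.
Month 1: interest $20.89; balance after payment $1,785.89.
Month 2: interest $17.11; balance after payment $1,388.01.
Month 3: interest $13.30; balance after payment $986.31.
Month 4: interest $9.45; balance after payment $580.76.
Month 5: interest $5.57; balance after payment $171.33.
Month 6: interest $1.64; balance after payment $0.00.

6 payments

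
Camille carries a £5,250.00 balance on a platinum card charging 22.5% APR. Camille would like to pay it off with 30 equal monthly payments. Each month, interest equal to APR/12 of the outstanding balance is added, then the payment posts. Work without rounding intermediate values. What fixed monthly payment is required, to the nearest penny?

Monthly rate r = 22.5%/12 = 1.875% = 0.01875.
Level-payment amortization: P = B₀·r / (1 − (1+r)^(−n)) = 5250.00·0.01875 / (1 − 1.01875^(−30)).
Denominator 1 − (1+r)^(−30) = 0.427241758.
P = 98.4375 / 0.427241758 ≈ 230.40.

£230.40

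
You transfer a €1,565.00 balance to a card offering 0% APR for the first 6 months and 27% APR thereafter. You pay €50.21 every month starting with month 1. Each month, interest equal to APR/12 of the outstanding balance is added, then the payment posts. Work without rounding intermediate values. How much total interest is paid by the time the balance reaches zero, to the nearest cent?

€621.56

Promo months 1–6 at r₀ = 0%/12 = 0; months 7+ at r₁ = 27%/12 = 0.0225.
After month 6 (no interest yet): B = €1,565.00 − 6·€50.21 = €1,263.74.
Then at r₁ with €50.21/mo: n₂ = −ln(1 − r₁·B/P)/ln(1+r₁) ≈ 37.55 → 38 more payments.
Total paid = 43·€50.21 + €27.53 = €2,186.56; interest = €2,186.56 − €1,565.00 = €621.56.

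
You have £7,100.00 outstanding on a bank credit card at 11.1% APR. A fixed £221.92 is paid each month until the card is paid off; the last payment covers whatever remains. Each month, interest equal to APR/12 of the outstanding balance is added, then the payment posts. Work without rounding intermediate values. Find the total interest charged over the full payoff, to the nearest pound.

Monthly rate r = 11.1%/12 = 0.925% = 0.00925.
Payoff takes n = ⌈−ln(1 − rB₀/P)/ln(1+r)⌉ = ⌈38.109⌉ = 39 payments; the last is £24.38.
Total paid = 38·£221.92 + £24.38 = £8,457.34.
Total interest = total paid − principal = £8,457.34 − £7,100.00 = £1,357.34.

£1,357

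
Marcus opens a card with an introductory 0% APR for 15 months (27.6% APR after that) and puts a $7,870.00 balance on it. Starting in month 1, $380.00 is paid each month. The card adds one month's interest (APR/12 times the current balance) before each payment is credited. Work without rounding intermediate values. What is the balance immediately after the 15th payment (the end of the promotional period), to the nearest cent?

$2,170.00

Promo months 1–15 at r₀ = 0%/12 = 0; months 16+ at r₁ = 27.6%/12 = 0.023.
After month 15 (no interest yet): B = $7,870.00 − 15·$380.00 = $2,170.00.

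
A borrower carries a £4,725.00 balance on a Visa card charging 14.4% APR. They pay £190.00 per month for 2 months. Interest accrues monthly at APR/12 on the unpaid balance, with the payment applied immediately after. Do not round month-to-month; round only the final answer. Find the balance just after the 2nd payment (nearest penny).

Monthly rate r = 14.4%/12 = 1.2% = 0.012.
Each month: B ← B·(1+r) − £190.00.
Month 1: interest £56.70; balance after payment £4,591.70.
Month 2: interest £55.10; balance after payment £4,456.80.

£4,456.80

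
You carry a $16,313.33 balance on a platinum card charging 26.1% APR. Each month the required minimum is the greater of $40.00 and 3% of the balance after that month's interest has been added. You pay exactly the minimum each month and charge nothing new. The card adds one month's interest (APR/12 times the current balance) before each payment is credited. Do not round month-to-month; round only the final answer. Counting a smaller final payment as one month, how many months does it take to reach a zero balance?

340 months

Monthly rate r = 26.1%/12 = 2.175% = 0.02175.
While 3% of the post-interest balance exceeds $40.00, each month B ← (B·(1+r))·(1 − 0.03), i.e. B shrinks by the factor (1+r)·0.97 = 0.9911.
This holds for months 1–283. Entering month 284 the balance is $1,298.61; 3% of the post-interest balance is now below $40.00, so the flat $40.00 minimum applies from here.
From month 284 a fixed $40.00 at rate r clears $1,298.61 in 57 more payments. Total: 283 + 57 = 340 months.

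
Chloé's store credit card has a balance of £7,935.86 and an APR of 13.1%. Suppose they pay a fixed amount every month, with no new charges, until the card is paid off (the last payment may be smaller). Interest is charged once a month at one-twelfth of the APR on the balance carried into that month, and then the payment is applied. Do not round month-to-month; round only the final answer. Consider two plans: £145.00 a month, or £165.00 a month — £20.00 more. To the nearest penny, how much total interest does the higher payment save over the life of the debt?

£837.85

Monthly rate r = 13.1%/12 = 1.09167% = 0.0109167.
At £145.00/mo: n = ⌈−ln(1 − rB₀/P)/ln(1+r)⌉ = 84 payments (last £117.80); total interest = total paid − £7,935.86 = £4,216.94.
At £165.00/mo: 69 payments (last £94.95); total interest £3,379.09.
Interest saved = £4,216.94 − £3,379.09 = £837.85.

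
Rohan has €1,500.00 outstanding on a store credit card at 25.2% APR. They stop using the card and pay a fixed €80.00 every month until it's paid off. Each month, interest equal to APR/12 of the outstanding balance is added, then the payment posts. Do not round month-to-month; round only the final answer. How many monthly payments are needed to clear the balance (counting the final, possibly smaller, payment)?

Monthly rate r = 25.2%/12 = 2.1% = 0.021.
Recurrence: B ← B·(1+r) − €80.00.
Month 1: interest €31.50; balance after payment €1,451.50.
Month 2: interest €30.48; balance after payment €1,401.98.
Closed form: n = −ln(1 − rB₀/P)/ln(1+r) = −ln(0.60625)/ln(1.021) ≈ 24.081, so the balance reaches zero during payment 25.

25 payments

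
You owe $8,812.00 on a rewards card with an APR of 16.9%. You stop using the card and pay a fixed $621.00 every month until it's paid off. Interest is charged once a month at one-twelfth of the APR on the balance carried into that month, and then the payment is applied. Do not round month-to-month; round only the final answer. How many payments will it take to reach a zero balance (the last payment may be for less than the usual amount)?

16 payments

Monthly rate r = 16.9%/12 = 1.40833% = 0.0140833.
Recurrence: B ← B·(1+r) − $621.00.
Month 1: interest $124.10; balance after payment $8,315.10.
Month 2: interest $117.10; balance after payment $7,811.21.
Closed form: n = −ln(1 − rB₀/P)/ln(1+r) = −ln(0.80016)/ln(1.01408) ≈ 15.942, so the balance reaches zero during payment 16.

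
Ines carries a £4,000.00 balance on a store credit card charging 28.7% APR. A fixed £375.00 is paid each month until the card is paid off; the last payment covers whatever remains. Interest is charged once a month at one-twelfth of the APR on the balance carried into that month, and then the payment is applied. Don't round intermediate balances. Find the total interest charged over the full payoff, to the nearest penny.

£674.02

Monthly rate r = 28.7%/12 = 2.39167% = 0.0239167.
Payoff takes n = ⌈−ln(1 − rB₀/P)/ln(1+r)⌉ = ⌈12.461⌉ = 13 payments; the last is £174.02.
Total paid = 12·£375.00 + £174.02 = £4,674.02.
Total interest = total paid − principal = £4,674.02 − £4,000.00 = £674.02.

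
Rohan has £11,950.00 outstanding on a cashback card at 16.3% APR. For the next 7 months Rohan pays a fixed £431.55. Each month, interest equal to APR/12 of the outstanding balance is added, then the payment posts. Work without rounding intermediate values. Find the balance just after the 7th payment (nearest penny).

Monthly rate r = 16.3%/12 = 1.35833% = 0.0135833.
Each month: B ← B·(1+r) − £431.55.
Month 1: interest £162.32; balance after payment £11,680.77.
Month 2: interest £158.66; balance after payment £11,407.88.
Month 3: interest £154.96; balance after payment £11,131.29.
Month 4: interest £151.20; balance after payment £10,850.94.
Month 5: interest £147.39; balance after payment £10,566.78.
Month 6: interest £143.53; balance after payment £10,278.77.
Month 7: interest £139.62; balance after payment £9,986.84.

£9,986.84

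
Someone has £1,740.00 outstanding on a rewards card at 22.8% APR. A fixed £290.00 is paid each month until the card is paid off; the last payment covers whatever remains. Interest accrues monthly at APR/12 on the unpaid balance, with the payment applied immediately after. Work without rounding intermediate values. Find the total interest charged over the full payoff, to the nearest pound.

£126

Monthly rate r = 22.8%/12 = 1.9% = 0.019.
Payoff takes n = ⌈−ln(1 − rB₀/P)/ln(1+r)⌉ = ⌈6.431⌉ = 7 payments; the last is £125.59.
Total paid = 6·£290.00 + £125.59 = £1,865.59.
Total interest = total paid − principal = £1,865.59 − £1,740.00 = £125.59.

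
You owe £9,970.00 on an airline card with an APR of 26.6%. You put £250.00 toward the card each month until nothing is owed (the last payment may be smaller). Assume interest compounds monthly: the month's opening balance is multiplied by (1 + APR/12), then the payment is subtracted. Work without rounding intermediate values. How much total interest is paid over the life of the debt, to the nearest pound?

£14,595

Monthly rate r = 26.6%/12 = 2.21667% = 0.0221667.
Payoff takes n = ⌈−ln(1 − rB₀/P)/ln(1+r)⌉ = ⌈98.256⌉ = 99 payments; the last is £64.56.
Total paid = 98·£250.00 + £64.56 = £24,564.56.
Total interest = total paid − principal = £24,564.56 − £9,970.00 = £14,594.56.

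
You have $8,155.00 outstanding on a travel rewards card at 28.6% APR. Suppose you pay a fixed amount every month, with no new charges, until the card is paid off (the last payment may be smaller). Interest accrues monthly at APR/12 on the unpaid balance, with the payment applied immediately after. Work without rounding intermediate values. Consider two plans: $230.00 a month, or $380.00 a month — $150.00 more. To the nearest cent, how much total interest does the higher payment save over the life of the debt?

Monthly rate r = 28.6%/12 = 2.38333% = 0.0238333.
At $230.00/mo: n = ⌈−ln(1 − rB₀/P)/ln(1+r)⌉ = 80 payments (last $38.34); total interest = total paid − $8,155.00 = $10,053.34.
At $380.00/mo: 31 payments (last $158.45); total interest $3,403.45.
Interest saved = $10,053.34 − $3,403.45 = $6,649.89.

$6,649.89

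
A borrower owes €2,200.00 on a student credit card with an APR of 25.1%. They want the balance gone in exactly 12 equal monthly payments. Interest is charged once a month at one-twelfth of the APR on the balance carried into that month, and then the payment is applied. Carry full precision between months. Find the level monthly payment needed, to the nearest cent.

Monthly rate r = 25.1%/12 = 2.09167% = 0.0209167.
Level-payment amortization: P = B₀·r / (1 − (1+r)^(−n)) = 2200.00·0.0209167 / (1 − 1.02092^(−12)).
Denominator 1 − (1+r)^(−12) = 0.219960717.
P = 46.0167 / 0.219960717 ≈ 209.20.

€209.20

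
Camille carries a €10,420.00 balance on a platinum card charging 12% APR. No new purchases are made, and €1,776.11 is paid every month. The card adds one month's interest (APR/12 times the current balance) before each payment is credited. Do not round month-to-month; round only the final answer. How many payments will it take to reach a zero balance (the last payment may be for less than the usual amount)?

Monthly rate r = 12%/12 = 1% = 0.01.
Recurrence: B ← B·(1+r) − €1,776.11.
Month 1: interest €104.20; balance after payment €8,748.09.
Month 2: interest €87.48; balance after payment €7,059.46.
Closed form: n = −ln(1 − rB₀/P)/ln(1+r) = −ln(0.94133)/ln(1.01) ≈ 6.076, so the balance reaches zero during payment 7.

7 months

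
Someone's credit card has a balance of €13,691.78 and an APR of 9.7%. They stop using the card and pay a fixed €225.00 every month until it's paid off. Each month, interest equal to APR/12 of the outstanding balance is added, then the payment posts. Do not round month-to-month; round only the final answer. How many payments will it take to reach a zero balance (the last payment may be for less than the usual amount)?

Monthly rate r = 9.7%/12 = 0.808333% = 0.00808333.
Recurrence: B ← B·(1+r) − €225.00.
Month 1: interest €110.68; balance after payment €13,577.46.
Month 2: interest €109.75; balance after payment €13,462.21.
Closed form: n = −ln(1 − rB₀/P)/ln(1+r) = −ln(0.50811)/ln(1.00808) ≈ 84.098, so the balance reaches zero during payment 85.

85 months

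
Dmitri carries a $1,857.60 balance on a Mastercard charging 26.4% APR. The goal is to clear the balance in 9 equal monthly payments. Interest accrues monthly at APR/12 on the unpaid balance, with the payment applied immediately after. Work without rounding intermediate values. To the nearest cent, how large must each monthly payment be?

Monthly rate r = 26.4%/12 = 2.2% = 0.022.
Level-payment amortization: P = B₀·r / (1 − (1+r)^(−n)) = 1857.60·0.022 / (1 − 1.022^(−9)).
Denominator 1 − (1+r)^(−9) = 0.177867271.
P = 40.8672 / 0.177867271 ≈ 229.76.

$229.76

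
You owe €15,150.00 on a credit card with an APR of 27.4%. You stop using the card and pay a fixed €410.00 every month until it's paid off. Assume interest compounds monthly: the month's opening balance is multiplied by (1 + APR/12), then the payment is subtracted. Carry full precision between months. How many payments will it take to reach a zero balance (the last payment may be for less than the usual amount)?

Monthly rate r = 27.4%/12 = 2.28333% = 0.0228333.
Recurrence: B ← B·(1+r) − €410.00.
Month 1: interest €345.92; balance after payment €15,085.92.
Month 2: interest €344.46; balance after payment €15,020.39.
Closed form: n = −ln(1 − rB₀/P)/ln(1+r) = −ln(0.15628)/ln(1.02283) ≈ 82.214, so the balance reaches zero during payment 83.

83 payments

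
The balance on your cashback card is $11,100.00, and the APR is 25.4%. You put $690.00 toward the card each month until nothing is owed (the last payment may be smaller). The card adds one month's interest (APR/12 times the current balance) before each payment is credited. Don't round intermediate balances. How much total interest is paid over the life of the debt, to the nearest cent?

Monthly rate r = 25.4%/12 = 2.11667% = 0.0211667.
Payoff takes n = ⌈−ln(1 − rB₀/P)/ln(1+r)⌉ = ⌈19.874⌉ = 20 payments; the last is $604.12.
Total paid = 19·$690.00 + $604.12 = $13,714.12.
Total interest = total paid − principal = $13,714.12 − $11,100.00 = $2,614.12.

$2,614.12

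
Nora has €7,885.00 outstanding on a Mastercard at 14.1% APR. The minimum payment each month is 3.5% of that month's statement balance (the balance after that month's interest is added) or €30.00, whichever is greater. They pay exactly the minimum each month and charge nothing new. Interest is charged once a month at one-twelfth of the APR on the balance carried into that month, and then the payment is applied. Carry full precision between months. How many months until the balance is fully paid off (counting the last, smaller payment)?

128 months

Monthly rate r = 14.1%/12 = 1.175% = 0.01175.
While 3.5% of the post-interest balance exceeds €30.00, each month B ← (B·(1+r))·(1 − 0.035), i.e. B shrinks by the factor (1+r)·0.965 = 0.97634.
This holds for months 1–94. Entering month 95 the balance is €830.33; 3.5% of the post-interest balance is now below €30.00, so the flat €30.00 minimum applies from here.
From month 95 a fixed €30.00 at rate r clears €830.33 in 34 more payments. Total: 94 + 34 = 128 months.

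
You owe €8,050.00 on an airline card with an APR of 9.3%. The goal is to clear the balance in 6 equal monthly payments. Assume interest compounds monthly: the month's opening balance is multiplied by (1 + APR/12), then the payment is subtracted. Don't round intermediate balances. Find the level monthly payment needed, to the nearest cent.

Monthly rate r = 9.3%/12 = 0.775% = 0.00775.
Level-payment amortization: P = B₀·r / (1 − (1+r)^(−n)) = 8050.00·0.00775 / (1 − 1.00775^(−6)).
Denominator 1 − (1+r)^(−6) = 0.045264307.
P = 62.3875 / 0.045264307 ≈ 1378.29.

€1,378.29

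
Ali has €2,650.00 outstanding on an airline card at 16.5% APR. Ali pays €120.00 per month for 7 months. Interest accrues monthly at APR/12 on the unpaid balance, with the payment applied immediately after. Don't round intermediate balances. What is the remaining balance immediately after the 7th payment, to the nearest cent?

Monthly rate r = 16.5%/12 = 1.375% = 0.01375.
Each month: B ← B·(1+r) − €120.00.
Month 1: interest €36.44; balance after payment €2,566.44.
Month 2: interest €35.29; balance after payment €2,481.73.
Month 3: interest €34.12; balance after payment €2,395.85.
Month 4: interest €32.94; balance after payment €2,308.79.
Month 5: interest €31.75; balance after payment €2,220.54.
Month 6: interest €30.53; balance after payment €2,131.07.
Month 7: interest €29.30; balance after payment €2,040.37.

€2,040.37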